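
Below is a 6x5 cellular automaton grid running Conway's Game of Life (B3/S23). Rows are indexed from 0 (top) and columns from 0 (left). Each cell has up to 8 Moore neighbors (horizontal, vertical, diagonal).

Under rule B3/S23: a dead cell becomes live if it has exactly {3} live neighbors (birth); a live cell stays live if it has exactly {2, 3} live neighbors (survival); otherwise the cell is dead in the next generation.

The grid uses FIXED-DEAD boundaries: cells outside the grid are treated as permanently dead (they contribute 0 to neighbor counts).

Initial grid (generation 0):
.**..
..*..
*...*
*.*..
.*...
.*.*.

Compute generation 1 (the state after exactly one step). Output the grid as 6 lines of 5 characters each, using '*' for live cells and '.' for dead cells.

Simulating step by step:
Generation 0 (given above): 10 live cells
Generation 1: 9 live cells
(generation 1 grid is the final answer)

Answer: .**..
..**.
...*.
*....
**...
..*..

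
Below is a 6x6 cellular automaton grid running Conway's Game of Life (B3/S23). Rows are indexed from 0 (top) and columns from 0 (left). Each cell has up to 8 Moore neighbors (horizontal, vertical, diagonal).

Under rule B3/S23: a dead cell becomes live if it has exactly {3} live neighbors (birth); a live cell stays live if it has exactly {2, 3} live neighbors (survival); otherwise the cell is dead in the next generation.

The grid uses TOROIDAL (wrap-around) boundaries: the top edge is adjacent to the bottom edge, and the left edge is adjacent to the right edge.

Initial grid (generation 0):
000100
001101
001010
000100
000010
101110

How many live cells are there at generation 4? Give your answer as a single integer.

Simulating step by step:
Generation 0 (given above): 12 live cells
Generation 1: 13 live cells
010001
001000
001010
000110
001011
001011
Generation 2: 15 live cells
111111
011100
001010
001000
001000
011000
Generation 3: 8 live cells
000011
000000
000000
011000
001100
000011
Generation 4: 10 live cells
000011
000000
000000
011100
011110
000001
Population at generation 4: 10

Answer: 10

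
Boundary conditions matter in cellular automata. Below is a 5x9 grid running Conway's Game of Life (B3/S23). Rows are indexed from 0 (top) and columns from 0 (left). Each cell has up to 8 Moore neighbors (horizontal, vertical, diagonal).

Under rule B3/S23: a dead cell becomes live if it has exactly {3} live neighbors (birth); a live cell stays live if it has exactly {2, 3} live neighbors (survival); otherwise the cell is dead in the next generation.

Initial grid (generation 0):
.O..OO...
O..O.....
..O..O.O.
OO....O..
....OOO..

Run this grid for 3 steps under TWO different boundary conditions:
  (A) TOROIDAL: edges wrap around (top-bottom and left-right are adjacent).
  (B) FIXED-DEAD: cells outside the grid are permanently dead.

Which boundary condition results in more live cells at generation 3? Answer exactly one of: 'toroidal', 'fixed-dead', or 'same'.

Answer: fixed-dead

Derivation:
Under TOROIDAL boundary, generation 3:
.........
.OOO.....
O.......O
.........
O...O....
Population = 7

Under FIXED-DEAD boundary, generation 3:
.O....O..
.O.....O.
O...O..O.
.......O.
......O..
Population = 9

Comparison: toroidal=7, fixed-dead=9 -> fixed-dead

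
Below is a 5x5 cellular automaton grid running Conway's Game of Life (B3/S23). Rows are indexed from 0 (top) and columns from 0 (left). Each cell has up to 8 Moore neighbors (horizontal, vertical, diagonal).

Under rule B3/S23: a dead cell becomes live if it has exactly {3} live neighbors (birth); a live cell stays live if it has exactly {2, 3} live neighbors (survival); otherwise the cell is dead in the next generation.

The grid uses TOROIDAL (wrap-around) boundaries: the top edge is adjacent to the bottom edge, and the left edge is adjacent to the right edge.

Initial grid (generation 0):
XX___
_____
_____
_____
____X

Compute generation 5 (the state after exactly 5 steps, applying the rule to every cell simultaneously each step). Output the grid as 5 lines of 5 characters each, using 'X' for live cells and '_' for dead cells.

Simulating step by step:
Generation 0 (given above): 3 live cells
Generation 1: 2 live cells
X____
_____
_____
_____
X____
Generation 2: 0 live cells
_____
_____
_____
_____
_____
Generation 3: 0 live cells
_____
_____
_____
_____
_____
Generation 4: 0 live cells
_____
_____
_____
_____
_____
Generation 5: 0 live cells
(generation 5 grid is the final answer)

Answer: _____
_____
_____
_____
_____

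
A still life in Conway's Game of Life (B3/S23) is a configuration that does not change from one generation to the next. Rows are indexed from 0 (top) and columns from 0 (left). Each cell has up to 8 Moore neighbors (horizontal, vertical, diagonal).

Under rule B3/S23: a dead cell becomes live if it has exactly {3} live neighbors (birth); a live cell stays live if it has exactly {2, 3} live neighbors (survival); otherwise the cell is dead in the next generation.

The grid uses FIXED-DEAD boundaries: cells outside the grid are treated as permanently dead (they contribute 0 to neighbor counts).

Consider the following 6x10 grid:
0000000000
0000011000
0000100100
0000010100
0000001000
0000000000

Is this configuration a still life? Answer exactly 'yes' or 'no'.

Compute generation 1 and compare to generation 0 (given above):
Generation 1:
0000000000
0000011000
0000100100
0000010100
0000001000
0000000000
The grids are IDENTICAL -> still life.

Answer: yes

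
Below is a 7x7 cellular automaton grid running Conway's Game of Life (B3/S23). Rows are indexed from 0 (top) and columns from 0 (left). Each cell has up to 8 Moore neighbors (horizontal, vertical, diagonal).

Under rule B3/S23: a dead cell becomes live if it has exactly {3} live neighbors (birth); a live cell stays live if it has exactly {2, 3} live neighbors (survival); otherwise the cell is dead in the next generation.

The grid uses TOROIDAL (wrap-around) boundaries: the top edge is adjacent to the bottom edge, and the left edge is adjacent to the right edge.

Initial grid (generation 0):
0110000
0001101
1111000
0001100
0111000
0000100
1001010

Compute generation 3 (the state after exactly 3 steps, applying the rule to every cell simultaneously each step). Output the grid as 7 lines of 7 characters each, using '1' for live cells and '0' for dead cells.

Answer: 1001101
0001100
0101100
0010100
0110000
1011110
0000101

Derivation:
Simulating step by step:
Generation 0 (given above): 18 live cells
Generation 1: 18 live cells
1110011
0000100
1100010
1000100
0010000
0100100
0111100
Generation 2: 18 live cells
1000011
0010100
1100111
1000001
0101000
0100100
0000101
Generation 3: 20 live cells
(generation 3 grid is the final answer)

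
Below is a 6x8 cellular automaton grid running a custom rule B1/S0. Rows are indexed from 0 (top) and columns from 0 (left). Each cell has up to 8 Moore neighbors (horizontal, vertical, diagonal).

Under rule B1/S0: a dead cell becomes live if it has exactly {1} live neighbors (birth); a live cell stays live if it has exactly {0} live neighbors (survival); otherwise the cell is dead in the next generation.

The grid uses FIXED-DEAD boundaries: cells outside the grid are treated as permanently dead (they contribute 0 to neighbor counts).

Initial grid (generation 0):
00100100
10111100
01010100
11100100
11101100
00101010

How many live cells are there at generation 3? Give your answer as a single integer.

Simulating step by step:
Generation 0 (given above): 22 live cells
Generation 1: 3 live cells
10000000
00000000
00000000
00000000
00000001
00000001
Generation 2: 6 live cells
11000000
11000000
00000000
00000011
00000000
00000000
Generation 3: 4 live cells
00000000
00000000
00100100
00000100
00000100
00000000
Population at generation 3: 4

Answer: 4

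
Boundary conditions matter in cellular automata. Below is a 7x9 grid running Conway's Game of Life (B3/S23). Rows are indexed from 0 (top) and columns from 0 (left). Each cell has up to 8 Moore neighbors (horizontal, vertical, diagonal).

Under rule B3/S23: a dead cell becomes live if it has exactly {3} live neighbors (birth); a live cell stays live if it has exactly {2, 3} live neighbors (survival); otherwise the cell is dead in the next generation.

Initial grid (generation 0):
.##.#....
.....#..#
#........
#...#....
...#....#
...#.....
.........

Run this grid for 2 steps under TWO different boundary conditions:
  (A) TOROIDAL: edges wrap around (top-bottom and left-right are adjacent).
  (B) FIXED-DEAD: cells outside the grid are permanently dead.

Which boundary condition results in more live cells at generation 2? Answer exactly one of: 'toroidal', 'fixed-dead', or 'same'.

Under TOROIDAL boundary, generation 2:
.##......
##......#
.........
#.......#
.........
..#.#....
.........
Population = 9

Under FIXED-DEAD boundary, generation 2:
.........
.........
.........
.........
.........
.........
.........
Population = 0

Comparison: toroidal=9, fixed-dead=0 -> toroidal

Answer: toroidal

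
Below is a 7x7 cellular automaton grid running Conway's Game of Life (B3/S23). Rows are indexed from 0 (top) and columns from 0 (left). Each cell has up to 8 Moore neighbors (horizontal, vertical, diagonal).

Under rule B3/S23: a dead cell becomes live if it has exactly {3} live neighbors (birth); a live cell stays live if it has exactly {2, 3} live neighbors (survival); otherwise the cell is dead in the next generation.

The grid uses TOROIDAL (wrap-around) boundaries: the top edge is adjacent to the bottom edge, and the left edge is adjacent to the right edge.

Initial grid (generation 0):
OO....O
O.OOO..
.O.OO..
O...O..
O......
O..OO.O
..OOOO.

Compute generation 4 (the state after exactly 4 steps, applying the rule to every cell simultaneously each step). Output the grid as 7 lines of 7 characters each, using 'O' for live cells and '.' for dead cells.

Answer: OOO....
.O.OO..
.......
..OO...
...O..O
O...O..
OO...O.

Derivation:
Simulating step by step:
Generation 0 (given above): 21 live cells
Generation 1: 22 live cells
O.....O
....OOO
OO...O.
OO.OO..
OO.OOO.
OOO...O
..O....
Generation 2: 13 live cells
O.....O
.O..O..
.OOO...
...O...
.....O.
....OOO
..O....
Generation 3: 15 live cells
OO.....
.O.O...
.O.OO..
...OO..
.....OO
....OOO
O......
Generation 4: 15 live cells
(generation 4 grid is the final answer)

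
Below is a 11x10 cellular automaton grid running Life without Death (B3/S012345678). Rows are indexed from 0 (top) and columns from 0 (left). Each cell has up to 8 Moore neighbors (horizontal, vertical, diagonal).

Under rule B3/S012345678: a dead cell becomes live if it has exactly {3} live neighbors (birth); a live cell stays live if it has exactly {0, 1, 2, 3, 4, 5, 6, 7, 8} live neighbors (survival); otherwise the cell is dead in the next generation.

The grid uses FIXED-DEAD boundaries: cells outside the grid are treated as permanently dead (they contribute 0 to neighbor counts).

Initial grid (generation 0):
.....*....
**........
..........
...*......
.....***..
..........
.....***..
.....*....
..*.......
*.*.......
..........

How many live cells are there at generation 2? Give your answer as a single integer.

Answer: 21

Derivation:
Simulating step by step:
Generation 0 (given above): 14 live cells
Generation 1: 17 live cells
.....*....
**........
..........
...*..*...
.....***..
..........
.....***..
.....*....
.**.......
***.......
..........
Generation 2: 21 live cells
.....*....
**........
..........
...*.***..
.....***..
..........
.....***..
.....*....
***.......
***.......
.*........
Population at generation 2: 21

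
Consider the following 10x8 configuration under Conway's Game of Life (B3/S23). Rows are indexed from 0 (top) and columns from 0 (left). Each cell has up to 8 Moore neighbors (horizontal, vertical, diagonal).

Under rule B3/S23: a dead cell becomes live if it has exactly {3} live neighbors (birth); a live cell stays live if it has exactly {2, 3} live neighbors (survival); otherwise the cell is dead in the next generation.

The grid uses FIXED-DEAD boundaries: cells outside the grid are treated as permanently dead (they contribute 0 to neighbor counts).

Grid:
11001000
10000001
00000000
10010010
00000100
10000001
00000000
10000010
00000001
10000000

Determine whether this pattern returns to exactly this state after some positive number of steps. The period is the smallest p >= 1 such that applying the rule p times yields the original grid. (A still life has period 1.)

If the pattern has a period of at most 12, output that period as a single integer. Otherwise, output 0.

Answer: 0

Derivation:
Simulating and comparing each generation to the original:
Gen 0 (original, given above): 15 live cells
Gen 1: 5 live cells, differs from original
Gen 2: 4 live cells, differs from original
Gen 3: 4 live cells, differs from original
Gen 4: 4 live cells, differs from original
Gen 5: 4 live cells, differs from original
Gen 6: 4 live cells, differs from original
Gen 7: 4 live cells, differs from original
Gen 8: 4 live cells, differs from original
Gen 9: 4 live cells, differs from original
Gen 10: 4 live cells, differs from original
Gen 11: 4 live cells, differs from original
Gen 12: 4 live cells, differs from original
No period found within 12 steps.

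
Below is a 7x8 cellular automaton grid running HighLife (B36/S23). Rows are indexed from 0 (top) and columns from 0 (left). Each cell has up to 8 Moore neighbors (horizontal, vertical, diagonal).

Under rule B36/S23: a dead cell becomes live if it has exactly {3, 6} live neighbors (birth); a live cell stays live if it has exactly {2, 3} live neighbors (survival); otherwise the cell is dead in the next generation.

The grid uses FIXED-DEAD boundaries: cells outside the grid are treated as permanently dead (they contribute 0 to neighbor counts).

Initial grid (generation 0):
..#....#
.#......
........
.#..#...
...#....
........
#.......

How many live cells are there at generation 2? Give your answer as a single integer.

Answer: 0

Derivation:
Simulating step by step:
Generation 0 (given above): 7 live cells
Generation 1: 0 live cells
........
........
........
........
........
........
........
Generation 2: 0 live cells
........
........
........
........
........
........
........
Population at generation 2: 0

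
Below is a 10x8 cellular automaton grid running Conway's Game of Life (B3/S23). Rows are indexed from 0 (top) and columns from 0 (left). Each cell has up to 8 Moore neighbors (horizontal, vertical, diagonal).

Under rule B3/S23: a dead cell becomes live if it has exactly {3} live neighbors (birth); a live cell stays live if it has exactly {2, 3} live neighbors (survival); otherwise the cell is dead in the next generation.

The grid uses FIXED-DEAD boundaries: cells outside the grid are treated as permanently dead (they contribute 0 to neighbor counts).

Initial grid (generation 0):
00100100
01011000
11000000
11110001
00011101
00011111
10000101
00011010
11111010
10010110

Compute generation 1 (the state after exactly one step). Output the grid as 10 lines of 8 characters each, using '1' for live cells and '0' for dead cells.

Simulating step by step:
Generation 0 (given above): 37 live cells
Generation 1: 27 live cells
(generation 1 grid is the final answer)

Answer: 00111000
11011000
00001000
10010010
01000001
00010001
00000001
10000011
11000011
10010110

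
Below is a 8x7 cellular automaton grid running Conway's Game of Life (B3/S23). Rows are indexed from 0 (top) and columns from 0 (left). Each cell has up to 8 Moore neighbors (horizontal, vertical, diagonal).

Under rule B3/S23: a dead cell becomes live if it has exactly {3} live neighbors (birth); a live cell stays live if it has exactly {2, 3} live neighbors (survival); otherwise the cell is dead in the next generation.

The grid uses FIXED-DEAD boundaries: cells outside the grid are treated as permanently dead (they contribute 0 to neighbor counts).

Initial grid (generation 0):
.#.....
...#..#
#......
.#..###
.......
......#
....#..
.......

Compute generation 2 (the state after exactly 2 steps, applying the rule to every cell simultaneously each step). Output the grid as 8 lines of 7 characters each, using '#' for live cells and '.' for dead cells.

Answer: .......
.......
.....#.
.....##
.......
.......
.......
.......

Derivation:
Simulating step by step:
Generation 0 (given above): 10 live cells
Generation 1: 4 live cells
.......
.......
....#.#
.....#.
......#
.......
.......
.......
Generation 2: 3 live cells
(generation 2 grid is the final answer)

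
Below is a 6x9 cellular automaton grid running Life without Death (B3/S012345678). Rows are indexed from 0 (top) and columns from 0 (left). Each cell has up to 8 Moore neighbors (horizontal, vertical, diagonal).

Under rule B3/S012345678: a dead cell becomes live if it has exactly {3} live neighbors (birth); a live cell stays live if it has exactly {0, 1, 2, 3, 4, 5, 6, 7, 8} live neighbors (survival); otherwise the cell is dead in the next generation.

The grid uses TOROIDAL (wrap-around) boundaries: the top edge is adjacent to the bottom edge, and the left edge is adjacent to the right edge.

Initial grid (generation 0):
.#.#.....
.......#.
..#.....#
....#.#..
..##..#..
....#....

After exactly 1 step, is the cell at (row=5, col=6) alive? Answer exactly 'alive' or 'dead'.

Simulating step by step:
Generation 0 (given above): 11 live cells
Generation 1: 17 live cells
.#.#.....
..#....#.
..#....##
..#.####.
..###.#..
....#....

Cell (5,6) at generation 1: 0 -> dead

Answer: dead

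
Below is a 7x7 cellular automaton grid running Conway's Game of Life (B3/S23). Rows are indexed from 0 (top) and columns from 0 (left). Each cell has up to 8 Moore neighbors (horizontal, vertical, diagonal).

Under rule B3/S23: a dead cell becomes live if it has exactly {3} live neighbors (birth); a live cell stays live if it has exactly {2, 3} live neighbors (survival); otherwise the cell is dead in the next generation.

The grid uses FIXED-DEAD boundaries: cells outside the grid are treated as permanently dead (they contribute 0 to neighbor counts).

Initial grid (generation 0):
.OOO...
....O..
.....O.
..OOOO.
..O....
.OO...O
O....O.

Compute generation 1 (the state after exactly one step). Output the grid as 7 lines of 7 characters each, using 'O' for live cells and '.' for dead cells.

Simulating step by step:
Generation 0 (given above): 15 live cells
Generation 1: 15 live cells
(generation 1 grid is the final answer)

Answer: ..OO...
..OOO..
.....O.
..OOOO.
....OO.
.OO....
.O.....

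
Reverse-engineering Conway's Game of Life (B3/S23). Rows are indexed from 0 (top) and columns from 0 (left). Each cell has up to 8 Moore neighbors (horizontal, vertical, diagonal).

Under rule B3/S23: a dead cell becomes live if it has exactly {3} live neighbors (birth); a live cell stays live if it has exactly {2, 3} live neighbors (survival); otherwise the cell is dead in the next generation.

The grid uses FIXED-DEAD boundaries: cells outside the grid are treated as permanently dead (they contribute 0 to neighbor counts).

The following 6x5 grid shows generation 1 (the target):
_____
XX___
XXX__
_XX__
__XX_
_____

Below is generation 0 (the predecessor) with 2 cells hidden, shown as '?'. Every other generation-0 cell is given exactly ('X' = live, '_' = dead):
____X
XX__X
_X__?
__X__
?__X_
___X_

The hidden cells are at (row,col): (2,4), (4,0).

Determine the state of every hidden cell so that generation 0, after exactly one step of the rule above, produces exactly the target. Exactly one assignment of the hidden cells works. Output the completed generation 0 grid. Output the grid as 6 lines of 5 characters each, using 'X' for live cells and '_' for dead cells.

Hidden generation-0 cells (in order): (2,4), (4,0).
A hidden cell only influences target cells in its own 3x3 neighborhood. Try each of the 2^2 = 4 assignments, step the completed generation 0 forward once under B3/S23, and compare with the target:
  (2,4)=_ (4,0)=_ -> step gives (3,1)='_' but target has 'X' -> reject
  (2,4)=_ (4,0)=X -> step reproduces the target at every cell -> ACCEPT
  (2,4)=X (4,0)=_ -> step gives (1,3)='X' but target has '_' -> reject
  (2,4)=X (4,0)=X -> step gives (1,3)='X' but target has '_' -> reject
Unique solution: (2,4)=dead, (4,0)=live.
Check: live-neighbor counts of every cell in the completed generation 0:
22121
22221
33321
23221
02322
11212
Applying B3/S23 to generation 0 with these counts gives:
_____
XX___
XXX__
_XX__
__XX_
_____
which matches the target exactly.

Answer: ____X
XX__X
_X___
__X__
X__X_
___X_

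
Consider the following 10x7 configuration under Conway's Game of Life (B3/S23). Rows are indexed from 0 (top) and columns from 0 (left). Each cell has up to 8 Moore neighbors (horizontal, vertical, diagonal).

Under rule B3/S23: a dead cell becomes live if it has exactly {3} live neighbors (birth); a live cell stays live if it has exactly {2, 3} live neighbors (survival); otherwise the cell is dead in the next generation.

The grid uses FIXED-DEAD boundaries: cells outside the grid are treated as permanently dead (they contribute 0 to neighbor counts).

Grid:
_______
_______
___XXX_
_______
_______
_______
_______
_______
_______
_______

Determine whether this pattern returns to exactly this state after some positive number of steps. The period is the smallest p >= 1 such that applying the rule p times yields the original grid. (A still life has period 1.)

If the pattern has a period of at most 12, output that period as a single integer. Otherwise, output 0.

Simulating and comparing each generation to the original:
Gen 0 (original, given above): 3 live cells
Gen 1: 3 live cells, differs from original
Gen 2: 3 live cells, MATCHES original -> period = 2

Answer: 2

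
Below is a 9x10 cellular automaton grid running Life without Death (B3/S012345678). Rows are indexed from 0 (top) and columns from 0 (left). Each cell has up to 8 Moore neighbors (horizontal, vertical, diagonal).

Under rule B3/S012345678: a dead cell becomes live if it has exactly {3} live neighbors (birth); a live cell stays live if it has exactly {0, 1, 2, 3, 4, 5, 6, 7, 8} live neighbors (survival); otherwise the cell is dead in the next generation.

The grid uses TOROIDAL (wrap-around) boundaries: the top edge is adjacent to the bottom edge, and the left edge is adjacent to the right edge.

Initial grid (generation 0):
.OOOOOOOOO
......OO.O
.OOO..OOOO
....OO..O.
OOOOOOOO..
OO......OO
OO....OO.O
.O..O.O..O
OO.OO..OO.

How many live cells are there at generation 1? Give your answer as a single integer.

Answer: 56

Derivation:
Simulating step by step:
Generation 0 (given above): 49 live cells
Generation 1: 56 live cells
.OOOOOOOOO
......OO.O
OOOOO.OOOO
....OO..O.
OOOOOOOO..
OO.OO...OO
OOO..OOO.O
.O.OO.O..O
OO.OO..OO.
Population at generation 1: 56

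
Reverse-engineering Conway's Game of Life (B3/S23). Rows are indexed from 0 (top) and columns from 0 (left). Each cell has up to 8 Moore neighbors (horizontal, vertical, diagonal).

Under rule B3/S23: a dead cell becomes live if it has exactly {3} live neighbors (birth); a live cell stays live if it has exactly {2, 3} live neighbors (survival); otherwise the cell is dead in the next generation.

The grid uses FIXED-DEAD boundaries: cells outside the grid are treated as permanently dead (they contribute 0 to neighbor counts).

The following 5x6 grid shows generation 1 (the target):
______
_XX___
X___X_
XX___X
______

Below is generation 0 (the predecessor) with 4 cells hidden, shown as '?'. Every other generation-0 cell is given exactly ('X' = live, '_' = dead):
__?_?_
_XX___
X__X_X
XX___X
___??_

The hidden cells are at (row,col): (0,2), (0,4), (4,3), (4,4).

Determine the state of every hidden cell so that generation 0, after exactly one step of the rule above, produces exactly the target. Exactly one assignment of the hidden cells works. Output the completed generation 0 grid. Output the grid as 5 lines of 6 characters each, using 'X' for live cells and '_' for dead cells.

Hidden generation-0 cells (in order): (0,2), (0,4), (4,3), (4,4).
A hidden cell only influences target cells in its own 3x3 neighborhood. Try each of the 2^4 = 16 assignments, step the completed generation 0 forward once under B3/S23, and compare with the target:
  (0,2)=_ (0,4)=_ (4,3)=_ (4,4)=_ -> step gives (3,4)='X' but target has '_' -> reject
  (0,2)=_ (0,4)=_ (4,3)=_ (4,4)=X -> step reproduces the target at every cell -> ACCEPT
  (0,2)=_ (0,4)=_ (4,3)=X (4,4)=_ -> step gives (3,2)='X' but target has '_' -> reject
  (0,2)=_ (0,4)=_ (4,3)=X (4,4)=X -> step gives (3,2)='X' but target has '_' -> reject
  (0,2)=_ (0,4)=X (4,3)=_ (4,4)=_ -> step gives (1,3)='X' but target has '_' -> reject
  (0,2)=_ (0,4)=X (4,3)=_ (4,4)=X -> step gives (1,3)='X' but target has '_' -> reject
  (0,2)=_ (0,4)=X (4,3)=X (4,4)=_ -> step gives (1,3)='X' but target has '_' -> reject
  (0,2)=_ (0,4)=X (4,3)=X (4,4)=X -> step gives (1,3)='X' but target has '_' -> reject
  (0,2)=X (0,4)=_ (4,3)=_ (4,4)=_ -> step gives (0,1)='X' but target has '_' -> reject
  (0,2)=X (0,4)=_ (4,3)=_ (4,4)=X -> step gives (0,1)='X' but target has '_' -> reject
  (0,2)=X (0,4)=_ (4,3)=X (4,4)=_ -> step gives (0,1)='X' but target has '_' -> reject
  (0,2)=X (0,4)=_ (4,3)=X (4,4)=X -> step gives (0,1)='X' but target has '_' -> reject
  (0,2)=X (0,4)=X (4,3)=_ (4,4)=_ -> step gives (0,1)='X' but target has '_' -> reject
  (0,2)=X (0,4)=X (4,3)=_ (4,4)=X -> step gives (0,1)='X' but target has '_' -> reject
  (0,2)=X (0,4)=X (4,3)=X (4,4)=_ -> step gives (0,1)='X' but target has '_' -> reject
  (0,2)=X (0,4)=X (4,3)=X (4,4)=X -> step gives (0,1)='X' but target has '_' -> reject
Unique solution: (0,2)=dead, (0,4)=dead, (4,3)=dead, (4,4)=live.
Check: live-neighbor counts of every cell in the completed generation 0:
122100
222221
354131
222242
221112
Applying B3/S23 to generation 0 with these counts gives:
______
_XX___
X___X_
XX___X
______
which matches the target exactly.

Answer: ______
_XX___
X__X_X
XX___X
____X_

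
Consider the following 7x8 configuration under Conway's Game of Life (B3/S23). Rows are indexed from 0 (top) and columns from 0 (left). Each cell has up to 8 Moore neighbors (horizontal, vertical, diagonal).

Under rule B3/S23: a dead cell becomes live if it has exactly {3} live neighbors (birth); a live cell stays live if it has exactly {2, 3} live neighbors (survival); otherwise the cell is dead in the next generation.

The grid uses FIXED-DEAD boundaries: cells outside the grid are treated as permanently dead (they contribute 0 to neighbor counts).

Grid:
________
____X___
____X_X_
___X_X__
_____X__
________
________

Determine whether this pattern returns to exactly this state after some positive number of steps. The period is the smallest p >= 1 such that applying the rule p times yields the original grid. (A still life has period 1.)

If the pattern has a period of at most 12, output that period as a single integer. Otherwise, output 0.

Simulating and comparing each generation to the original:
Gen 0 (original, given above): 6 live cells
Gen 1: 6 live cells, differs from original
Gen 2: 6 live cells, MATCHES original -> period = 2

Answer: 2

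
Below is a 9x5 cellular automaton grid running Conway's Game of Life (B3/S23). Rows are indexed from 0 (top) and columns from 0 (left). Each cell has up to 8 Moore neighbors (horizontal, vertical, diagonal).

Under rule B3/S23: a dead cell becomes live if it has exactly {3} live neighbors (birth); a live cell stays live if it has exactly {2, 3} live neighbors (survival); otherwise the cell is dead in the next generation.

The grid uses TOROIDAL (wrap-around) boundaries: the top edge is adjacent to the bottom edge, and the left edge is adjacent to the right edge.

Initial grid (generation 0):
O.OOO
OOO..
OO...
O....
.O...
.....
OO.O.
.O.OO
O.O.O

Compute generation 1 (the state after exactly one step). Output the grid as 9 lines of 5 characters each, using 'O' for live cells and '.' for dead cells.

Simulating step by step:
Generation 0 (given above): 20 live cells
Generation 1: 9 live cells
(generation 1 grid is the final answer)

Answer: .....
.....
..O.O
O....
.....
OOO..
OO.O.
.....
.....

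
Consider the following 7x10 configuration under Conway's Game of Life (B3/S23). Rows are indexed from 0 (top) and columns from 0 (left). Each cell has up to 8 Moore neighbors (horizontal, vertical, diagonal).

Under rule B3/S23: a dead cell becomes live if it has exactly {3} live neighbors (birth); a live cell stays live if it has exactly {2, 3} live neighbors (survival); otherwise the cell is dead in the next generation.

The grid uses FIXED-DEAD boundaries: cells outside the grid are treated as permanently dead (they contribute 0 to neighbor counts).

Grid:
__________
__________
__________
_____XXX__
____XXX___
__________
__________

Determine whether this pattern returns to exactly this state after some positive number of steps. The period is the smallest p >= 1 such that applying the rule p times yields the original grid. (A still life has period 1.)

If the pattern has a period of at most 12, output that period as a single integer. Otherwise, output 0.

Simulating and comparing each generation to the original:
Gen 0 (original, given above): 6 live cells
Gen 1: 6 live cells, differs from original
Gen 2: 6 live cells, MATCHES original -> period = 2

Answer: 2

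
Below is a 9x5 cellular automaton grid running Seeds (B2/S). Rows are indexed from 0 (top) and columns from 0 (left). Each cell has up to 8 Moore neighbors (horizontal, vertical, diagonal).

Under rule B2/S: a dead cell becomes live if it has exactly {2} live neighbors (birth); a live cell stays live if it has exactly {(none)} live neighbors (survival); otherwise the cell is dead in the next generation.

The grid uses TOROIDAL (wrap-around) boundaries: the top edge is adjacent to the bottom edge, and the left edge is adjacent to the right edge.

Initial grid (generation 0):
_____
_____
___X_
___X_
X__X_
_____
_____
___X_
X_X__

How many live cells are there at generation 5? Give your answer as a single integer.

Answer: 10

Derivation:
Simulating step by step:
Generation 0 (given above): 7 live cells
Generation 1: 11 live cells
_X___
_____
__X_X
_____
__X__
____X
_____
_XX_X
_X_XX
Generation 2: 14 live cells
___XX
XXXX_
___X_
_XX__
___X_
___X_
_XX_X
_____
_____
Generation 3: 12 live cells
_____
_____
_____
____X
_X__X
XX___
X____
XXXX_
___XX
Generation 4: 7 live cells
___XX
_____
_____
___X_
__XX_
__X__
___X_
_____
_____
Generation 5: 10 live cells
_____
___XX
_____
____X
_X__X
_X__X
__X__
_____
___XX
Population at generation 5: 10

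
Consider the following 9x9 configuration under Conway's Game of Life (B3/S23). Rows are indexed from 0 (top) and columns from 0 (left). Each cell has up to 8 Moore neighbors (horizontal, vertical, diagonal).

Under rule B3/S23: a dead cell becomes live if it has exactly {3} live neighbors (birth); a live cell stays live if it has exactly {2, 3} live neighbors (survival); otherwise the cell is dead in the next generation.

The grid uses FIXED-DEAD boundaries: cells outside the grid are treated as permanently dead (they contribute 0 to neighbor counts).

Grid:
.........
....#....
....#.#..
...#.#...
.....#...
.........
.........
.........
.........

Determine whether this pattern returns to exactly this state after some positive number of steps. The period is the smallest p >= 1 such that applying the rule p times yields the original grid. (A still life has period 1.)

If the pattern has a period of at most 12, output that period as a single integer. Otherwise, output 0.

Answer: 2

Derivation:
Simulating and comparing each generation to the original:
Gen 0 (original, given above): 6 live cells
Gen 1: 6 live cells, differs from original
Gen 2: 6 live cells, MATCHES original -> period = 2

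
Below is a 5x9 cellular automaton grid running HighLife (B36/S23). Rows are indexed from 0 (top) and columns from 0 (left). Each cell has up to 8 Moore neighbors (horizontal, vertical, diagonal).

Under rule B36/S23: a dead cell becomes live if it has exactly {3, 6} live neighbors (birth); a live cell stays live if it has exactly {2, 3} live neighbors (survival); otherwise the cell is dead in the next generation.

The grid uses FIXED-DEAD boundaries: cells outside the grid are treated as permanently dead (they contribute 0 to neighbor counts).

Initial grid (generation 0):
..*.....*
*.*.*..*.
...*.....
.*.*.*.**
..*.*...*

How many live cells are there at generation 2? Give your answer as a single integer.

Simulating step by step:
Generation 0 (given above): 15 live cells
Generation 1: 17 live cells
.*.*.....
.**......
.*.*..***
...*...**
..***..**
Generation 2: 14 live cells
.*.......
**.*...*.
.*.*..*.*
.........
..***..**
Population at generation 2: 14

Answer: 14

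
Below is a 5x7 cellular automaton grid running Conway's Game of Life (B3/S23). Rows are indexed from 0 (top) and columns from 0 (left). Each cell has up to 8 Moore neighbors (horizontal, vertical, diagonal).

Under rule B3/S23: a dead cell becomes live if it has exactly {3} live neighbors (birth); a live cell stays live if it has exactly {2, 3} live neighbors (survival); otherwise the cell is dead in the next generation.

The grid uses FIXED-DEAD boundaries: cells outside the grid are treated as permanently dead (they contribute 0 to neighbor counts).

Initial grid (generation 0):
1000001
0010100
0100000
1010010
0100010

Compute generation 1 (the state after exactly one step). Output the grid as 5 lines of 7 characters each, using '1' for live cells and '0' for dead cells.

Answer: 0000000
0100000
0111000
1010000
0100000

Derivation:
Simulating step by step:
Generation 0 (given above): 10 live cells
Generation 1: 7 live cells
(generation 1 grid is the final answer)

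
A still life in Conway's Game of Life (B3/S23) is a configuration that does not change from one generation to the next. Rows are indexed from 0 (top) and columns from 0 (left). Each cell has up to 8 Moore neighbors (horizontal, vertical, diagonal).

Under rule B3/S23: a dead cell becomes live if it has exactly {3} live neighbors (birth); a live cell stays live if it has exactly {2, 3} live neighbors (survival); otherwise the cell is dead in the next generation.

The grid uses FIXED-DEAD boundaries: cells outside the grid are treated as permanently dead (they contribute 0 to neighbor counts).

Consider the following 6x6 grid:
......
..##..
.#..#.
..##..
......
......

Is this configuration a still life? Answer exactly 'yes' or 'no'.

Answer: yes

Derivation:
Compute generation 1 and compare to generation 0 (given above):
Generation 1:
......
..##..
.#..#.
..##..
......
......
The grids are IDENTICAL -> still life.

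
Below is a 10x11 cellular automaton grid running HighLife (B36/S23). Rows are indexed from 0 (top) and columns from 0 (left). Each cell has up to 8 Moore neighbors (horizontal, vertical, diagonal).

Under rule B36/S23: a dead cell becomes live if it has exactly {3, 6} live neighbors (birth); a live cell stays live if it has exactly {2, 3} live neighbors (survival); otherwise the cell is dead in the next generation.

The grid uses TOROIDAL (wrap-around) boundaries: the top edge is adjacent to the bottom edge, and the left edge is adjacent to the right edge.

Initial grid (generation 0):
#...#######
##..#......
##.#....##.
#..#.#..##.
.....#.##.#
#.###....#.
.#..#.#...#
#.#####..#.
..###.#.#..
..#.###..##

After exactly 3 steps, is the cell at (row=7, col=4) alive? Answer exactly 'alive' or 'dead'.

Simulating step by step:
Generation 0 (given above): 52 live cells
Generation 1: 42 live cells
.......##..
..###.#...#
...#....##.
###...#....
###..###...
#####.####.
.....##..#.
#.....#..##
........#..
####...#...
Generation 2: 43 live cells
#...#.###..
..###......
#...##.#.##
#..#.##.#.#
....#......
#..###...#.
..###.....#
.....######
..#....###.
.##....#...
Generation 3: 41 live cells
....#####..
##.......#.
###....###.
#..#..###..
#.....#..#.
..#..#....#
#.#....#...
..#.###...#
.##.......#
.###....##.

Cell (7,4) at generation 3: 1 -> alive

Answer: alive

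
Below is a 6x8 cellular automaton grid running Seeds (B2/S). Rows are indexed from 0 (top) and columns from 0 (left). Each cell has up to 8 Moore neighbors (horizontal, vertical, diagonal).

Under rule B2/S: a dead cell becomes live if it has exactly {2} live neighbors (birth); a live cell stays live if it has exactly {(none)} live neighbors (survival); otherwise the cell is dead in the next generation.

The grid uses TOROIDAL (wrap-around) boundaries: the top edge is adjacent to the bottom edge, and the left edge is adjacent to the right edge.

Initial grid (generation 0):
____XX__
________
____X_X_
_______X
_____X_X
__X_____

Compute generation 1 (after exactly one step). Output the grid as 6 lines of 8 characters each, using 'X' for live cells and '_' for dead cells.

Simulating step by step:
Generation 0 (given above): 8 live cells
Generation 1: 9 live cells
(generation 1 grid is the final answer)

Answer: ___X____
___X__X_
_____X_X
X___X___
X_______
___X____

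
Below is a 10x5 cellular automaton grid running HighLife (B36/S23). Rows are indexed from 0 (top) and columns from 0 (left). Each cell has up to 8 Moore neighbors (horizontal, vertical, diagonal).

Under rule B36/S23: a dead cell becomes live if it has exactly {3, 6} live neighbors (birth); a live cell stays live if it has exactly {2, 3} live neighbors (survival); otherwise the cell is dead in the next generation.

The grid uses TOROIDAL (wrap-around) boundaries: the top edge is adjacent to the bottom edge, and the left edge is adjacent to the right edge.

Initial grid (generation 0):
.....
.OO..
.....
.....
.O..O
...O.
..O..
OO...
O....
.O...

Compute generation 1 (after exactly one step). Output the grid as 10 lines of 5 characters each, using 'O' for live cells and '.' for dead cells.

Simulating step by step:
Generation 0 (given above): 10 live cells
Generation 1: 9 live cells
(generation 1 grid is the final answer)

Answer: .OO..
.....
.....
.....
.....
..OO.
.OO..
OO...
O....
.....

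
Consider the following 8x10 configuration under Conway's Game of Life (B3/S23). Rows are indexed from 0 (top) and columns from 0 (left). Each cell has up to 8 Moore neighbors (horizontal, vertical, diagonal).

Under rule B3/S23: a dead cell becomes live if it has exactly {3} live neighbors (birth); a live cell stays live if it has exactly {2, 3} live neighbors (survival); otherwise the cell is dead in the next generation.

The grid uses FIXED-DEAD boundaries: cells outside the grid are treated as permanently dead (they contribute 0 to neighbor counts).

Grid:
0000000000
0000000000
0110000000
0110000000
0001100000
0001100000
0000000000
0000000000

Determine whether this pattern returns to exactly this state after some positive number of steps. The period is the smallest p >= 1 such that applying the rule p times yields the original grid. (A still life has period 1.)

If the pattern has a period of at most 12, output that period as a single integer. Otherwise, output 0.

Answer: 2

Derivation:
Simulating and comparing each generation to the original:
Gen 0 (original, given above): 8 live cells
Gen 1: 6 live cells, differs from original
Gen 2: 8 live cells, MATCHES original -> period = 2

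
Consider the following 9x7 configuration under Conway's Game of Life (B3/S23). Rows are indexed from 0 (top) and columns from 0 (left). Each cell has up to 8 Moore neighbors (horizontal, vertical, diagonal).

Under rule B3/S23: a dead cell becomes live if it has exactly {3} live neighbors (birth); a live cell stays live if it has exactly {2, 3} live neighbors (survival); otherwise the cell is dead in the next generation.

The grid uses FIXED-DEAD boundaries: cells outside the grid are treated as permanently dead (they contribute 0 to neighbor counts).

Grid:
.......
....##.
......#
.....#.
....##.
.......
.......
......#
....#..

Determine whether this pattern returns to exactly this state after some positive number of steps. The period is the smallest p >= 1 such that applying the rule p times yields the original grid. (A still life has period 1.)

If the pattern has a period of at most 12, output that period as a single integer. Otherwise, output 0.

Simulating and comparing each generation to the original:
Gen 0 (original, given above): 8 live cells
Gen 1: 8 live cells, differs from original
Gen 2: 7 live cells, differs from original
Gen 3: 7 live cells, differs from original
Gen 4: 9 live cells, differs from original
Gen 5: 8 live cells, differs from original
Gen 6: 9 live cells, differs from original
Gen 7: 12 live cells, differs from original
Gen 8: 11 live cells, differs from original
Gen 9: 17 live cells, differs from original
Gen 10: 10 live cells, differs from original
Gen 11: 6 live cells, differs from original
Gen 12: 6 live cells, differs from original
No period found within 12 steps.

Answer: 0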